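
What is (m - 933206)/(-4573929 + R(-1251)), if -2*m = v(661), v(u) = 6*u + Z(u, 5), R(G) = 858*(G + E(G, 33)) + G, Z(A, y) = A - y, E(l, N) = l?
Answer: 311839/2240632 ≈ 0.13917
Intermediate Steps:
R(G) = 1717*G (R(G) = 858*(G + G) + G = 858*(2*G) + G = 1716*G + G = 1717*G)
v(u) = -5 + 7*u (v(u) = 6*u + (u - 1*5) = 6*u + (u - 5) = 6*u + (-5 + u) = -5 + 7*u)
m = -2311 (m = -(-5 + 7*661)/2 = -(-5 + 4627)/2 = -½*4622 = -2311)
(m - 933206)/(-4573929 + R(-1251)) = (-2311 - 933206)/(-4573929 + 1717*(-1251)) = -935517/(-4573929 - 2147967) = -935517/(-6721896) = -935517*(-1/6721896) = 311839/2240632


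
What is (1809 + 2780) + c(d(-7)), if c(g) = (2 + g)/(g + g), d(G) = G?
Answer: 64251/14 ≈ 4589.4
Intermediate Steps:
c(g) = (2 + g)/(2*g) (c(g) = (2 + g)/((2*g)) = (2 + g)*(1/(2*g)) = (2 + g)/(2*g))
(1809 + 2780) + c(d(-7)) = (1809 + 2780) + (1/2)*(2 - 7)/(-7) = 4589 + (1/2)*(-1/7)*(-5) = 4589 + 5/14 = 64251/14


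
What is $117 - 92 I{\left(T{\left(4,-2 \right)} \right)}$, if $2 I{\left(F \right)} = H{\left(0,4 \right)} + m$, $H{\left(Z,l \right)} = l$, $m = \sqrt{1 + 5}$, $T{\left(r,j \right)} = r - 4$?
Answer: $-67 - 46 \sqrt{6} \approx -179.68$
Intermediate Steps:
$T{\left(r,j \right)} = -4 + r$
$m = \sqrt{6} \approx 2.4495$
$I{\left(F \right)} = 2 + \frac{\sqrt{6}}{2}$ ($I{\left(F \right)} = \frac{4 + \sqrt{6}}{2} = 2 + \frac{\sqrt{6}}{2}$)
$117 - 92 I{\left(T{\left(4,-2 \right)} \right)} = 117 - 92 \left(2 + \frac{\sqrt{6}}{2}\right) = 117 - \left(184 + 46 \sqrt{6}\right) = -67 - 46 \sqrt{6}$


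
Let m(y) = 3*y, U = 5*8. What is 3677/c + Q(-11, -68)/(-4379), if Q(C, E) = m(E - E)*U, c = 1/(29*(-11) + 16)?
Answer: -1114131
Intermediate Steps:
U = 40
c = -1/303 (c = 1/(-319 + 16) = 1/(-303) = -1/303 ≈ -0.0033003)
Q(C, E) = 0 (Q(C, E) = (3*(E - E))*40 = (3*0)*40 = 0*40 = 0)
3677/c + Q(-11, -68)/(-4379) = 3677/(-1/303) + 0/(-4379) = 3677*(-303) + 0*(-1/4379) = -1114131 + 0 = -1114131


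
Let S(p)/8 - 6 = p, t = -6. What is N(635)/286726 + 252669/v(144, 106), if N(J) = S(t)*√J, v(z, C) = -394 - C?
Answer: -252669/500 ≈ -505.34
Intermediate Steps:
S(p) = 48 + 8*p
N(J) = 0 (N(J) = (48 + 8*(-6))*√J = (48 - 48)*√J = 0*√J = 0)
N(635)/286726 + 252669/v(144, 106) = 0/286726 + 252669/(-394 - 1*106) = 0*(1/286726) + 252669/(-394 - 106) = 0 + 252669/(-500) = 0 + 252669*(-1/500) = 0 - 252669/500 = -252669/500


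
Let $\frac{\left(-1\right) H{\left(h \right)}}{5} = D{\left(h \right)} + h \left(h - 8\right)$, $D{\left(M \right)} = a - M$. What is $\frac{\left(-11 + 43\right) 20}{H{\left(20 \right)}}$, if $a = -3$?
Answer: $- \frac{128}{217} \approx -0.58986$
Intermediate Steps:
$D{\left(M \right)} = -3 - M$
$H{\left(h \right)} = 15 + 5 h - 5 h \left(-8 + h\right)$ ($H{\left(h \right)} = - 5 \left(\left(-3 - h\right) + h \left(h - 8\right)\right) = - 5 \left(\left(-3 - h\right) + h \left(-8 + h\right)\right) = - 5 \left(-3 - h + h \left(-8 + h\right)\right) = 15 + 5 h - 5 h \left(-8 + h\right)$)
$\frac{\left(-11 + 43\right) 20}{H{\left(20 \right)}} = \frac{\left(-11 + 43\right) 20}{15 - 5 \cdot 20^{2} + 45 \cdot 20} = \frac{32 \cdot 20}{15 - 2000 + 900} = \frac{640}{15 - 2000 + 900} = \frac{640}{-1085} = 640 \left(- \frac{1}{1085}\right) = - \frac{128}{217}$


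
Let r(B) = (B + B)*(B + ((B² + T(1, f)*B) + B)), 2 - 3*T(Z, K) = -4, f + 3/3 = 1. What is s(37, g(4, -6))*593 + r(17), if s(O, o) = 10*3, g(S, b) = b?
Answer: 29928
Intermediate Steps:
f = 0 (f = -1 + 1 = 0)
s(O, o) = 30
T(Z, K) = 2 (T(Z, K) = ⅔ - ⅓*(-4) = ⅔ + 4/3 = 2)
r(B) = 2*B*(B² + 4*B) (r(B) = (B + B)*(B + ((B² + 2*B) + B)) = (2*B)*(B + (B² + 3*B)) = (2*B)*(B² + 4*B) = 2*B*(B² + 4*B))
s(37, g(4, -6))*593 + r(17) = 30*593 + 2*17²*(4 + 17) = 17790 + 2*289*21 = 17790 + 12138 = 29928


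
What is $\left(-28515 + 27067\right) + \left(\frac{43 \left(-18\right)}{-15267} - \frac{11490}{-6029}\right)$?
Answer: $- \frac{44366901196}{30681581} \approx -1446.0$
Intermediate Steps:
$\left(-28515 + 27067\right) + \left(\frac{43 \left(-18\right)}{-15267} - \frac{11490}{-6029}\right) = -1448 - - \frac{60028092}{30681581} = -1448 + \left(\frac{258}{5089} + \frac{11490}{6029}\right) = -1448 + \frac{60028092}{30681581} = - \frac{44366901196}{30681581}$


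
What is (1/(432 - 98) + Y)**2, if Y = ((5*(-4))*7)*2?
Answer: 8745803361/111556 ≈ 78398.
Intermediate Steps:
Y = -280 (Y = -20*7*2 = -140*2 = -280)
(1/(432 - 98) + Y)**2 = (1/(432 - 98) - 280)**2 = (1/334 - 280)**2 = (-93519/334)**2 = 8745803361/111556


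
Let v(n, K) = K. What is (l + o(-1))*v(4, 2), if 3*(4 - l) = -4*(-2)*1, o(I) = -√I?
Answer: 8/3 - 2*I ≈ 2.6667 - 2.0*I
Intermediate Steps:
l = 4/3 (l = 4 - (-4*(-2))/3 = 4 - 8/3 = 4/3 ≈ 1.3333)
(l + o(-1))*v(4, 2) = (4/3 - √(-1))*2 = (4/3 - I)*2 = 8/3 - 2*I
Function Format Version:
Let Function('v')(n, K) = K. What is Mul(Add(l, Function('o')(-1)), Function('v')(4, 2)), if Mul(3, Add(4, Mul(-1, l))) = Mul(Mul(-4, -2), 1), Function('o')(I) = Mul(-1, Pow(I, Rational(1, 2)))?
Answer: Add(Rational(8, 3), Mul(-2, I)) ≈ Add(2.6667, Mul(-2.0000, I))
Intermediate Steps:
l = Rational(4, 3) (l = Add(4, Mul(Rational(-1, 3), Mul(Mul(-4, -2), 1))) = Add(4, Mul(Rational(-1, 3), Mul(8, 1))) = Add(4, Mul(Rational(-1, 3), 8)) = Add(4, Rational(-8, 3)) = Rational(4, 3) ≈ 1.3333)
Mul(Add(l, Function('o')(-1)), Function('v')(4, 2)) = Mul(Add(Rational(4, 3), Mul(-1, Pow(-1, Rational(1, 2)))), 2) = Mul(Add(Rational(4, 3), Mul(-1, I)), 2) = Add(Rational(8, 3), Mul(-2, I))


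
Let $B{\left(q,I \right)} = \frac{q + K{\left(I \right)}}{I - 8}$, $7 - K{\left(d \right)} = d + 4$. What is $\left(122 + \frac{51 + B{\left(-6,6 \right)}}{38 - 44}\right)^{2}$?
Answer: $\frac{203401}{16} \approx 12713.0$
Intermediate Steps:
$K{\left(d \right)} = 3 - d$ ($K{\left(d \right)} = 7 - \left(d + 4\right) = 7 - \left(4 + d\right) = 3 - d$)
$B{\left(q,I \right)} = \frac{3 + q - I}{-8 + I}$ ($B{\left(q,I \right)} = \frac{q - \left(-3 + I\right)}{I - 8} = \frac{3 + q - I}{-8 + I}$)
$\left(122 + \frac{51 + B{\left(-6,6 \right)}}{38 - 44}\right)^{2} = \left(122 + \frac{51 + \frac{3 - 6 - 6}{-8 + 6}}{38 - 44}\right)^{2} = \left(122 + \frac{51 + \frac{3 - 6 - 6}{-2}}{-6}\right)^{2} = \left(122 + \left(51 - - \frac{9}{2}\right) \left(- \frac{1}{6}\right)\right)^{2} = \left(122 + \left(51 + \frac{9}{2}\right) \left(- \frac{1}{6}\right)\right)^{2} = \left(122 + \frac{111}{2} \left(- \frac{1}{6}\right)\right)^{2} = \left(122 - \frac{37}{4}\right)^{2} = \left(\frac{451}{4}\right)^{2} = \frac{203401}{16}$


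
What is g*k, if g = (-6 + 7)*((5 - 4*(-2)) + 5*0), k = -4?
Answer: -52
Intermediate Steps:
g = 13 (g = 1*((5 + 8) + 0) = 1*(13 + 0) = 1*13 = 13)
g*k = 13*(-4) = -52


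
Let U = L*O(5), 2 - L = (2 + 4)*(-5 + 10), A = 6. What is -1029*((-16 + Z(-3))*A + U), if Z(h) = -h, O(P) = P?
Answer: 224322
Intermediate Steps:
L = -28 (L = 2 - (2 + 4)*(-5 + 10) = 2 - 6*5 = 2 - 1*30 = 2 - 30 = -28)
U = -140 (U = -28*5 = -140)
-1029*((-16 + Z(-3))*A + U) = -1029*((-16 - 1*(-3))*6 - 140) = -1029*((-16 + 3)*6 - 140) = -1029*(-13*6 - 140) = -1029*(-78 - 140) = -1029*(-218) = 224322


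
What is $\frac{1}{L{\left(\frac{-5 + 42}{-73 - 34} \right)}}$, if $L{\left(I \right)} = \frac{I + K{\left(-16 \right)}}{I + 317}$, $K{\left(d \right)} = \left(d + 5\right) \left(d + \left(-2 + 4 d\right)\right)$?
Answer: $\frac{11294}{32159} \approx 0.35119$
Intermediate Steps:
$K{\left(d \right)} = \left(-2 + 5 d\right) \left(5 + d\right)$ ($K{\left(d \right)} = \left(5 + d\right) \left(-2 + 5 d\right) = \left(-2 + 5 d\right) \left(5 + d\right)$)
$L{\left(I \right)} = \frac{902 + I}{317 + I}$ ($L{\left(I \right)} = \frac{I + \left(-10 + 5 \left(-16\right)^{2} + 23 \left(-16\right)\right)}{I + 317} = \frac{I - -902}{317 + I} = \frac{I + 902}{317 + I} = \frac{902 + I}{317 + I}$)
$\frac{1}{L{\left(\frac{-5 + 42}{-73 - 34} \right)}} = \frac{1}{\frac{1}{317 + \frac{-5 + 42}{-73 - 34}} \left(902 + \frac{-5 + 42}{-73 - 34}\right)} = \frac{1}{\frac{1}{317 + \frac{37}{-107}} \left(902 + \frac{37}{-107}\right)} = \frac{1}{\frac{1}{317 + 37 \left(- \frac{1}{107}\right)} \left(902 + 37 \left(- \frac{1}{107}\right)\right)} = \frac{1}{\frac{1}{317 - \frac{37}{107}} \left(902 - \frac{37}{107}\right)} = \frac{1}{\frac{1}{\frac{33882}{107}} \cdot \frac{96477}{107}} = \frac{1}{\frac{107}{33882} \cdot \frac{96477}{107}} = \frac{1}{\frac{32159}{11294}} = \frac{11294}{32159}$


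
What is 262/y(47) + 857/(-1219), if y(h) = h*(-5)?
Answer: -520773/286465 ≈ -1.8179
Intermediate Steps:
y(h) = -5*h
262/y(47) + 857/(-1219) = 262/((-5*47)) + 857/(-1219) = 262/(-235) + 857*(-1/1219) = 262*(-1/235) - 857/1219 = -262/235 - 857/1219 = -520773/286465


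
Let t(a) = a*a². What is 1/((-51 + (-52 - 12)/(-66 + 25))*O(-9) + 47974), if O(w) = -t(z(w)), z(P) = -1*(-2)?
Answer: 41/1983150 ≈ 2.0674e-5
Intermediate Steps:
z(P) = 2
t(a) = a³
O(w) = -8 (O(w) = -1*2³ = -1*8 = -8)
1/((-51 + (-52 - 12)/(-66 + 25))*O(-9) + 47974) = 1/((-51 + (-52 - 12)/(-66 + 25))*(-8) + 47974) = 1/((-51 - 64/(-41))*(-8) + 47974) = 1/((-51 - 64*(-1/41))*(-8) + 47974) = 1/((-51 + 64/41)*(-8) + 47974) = 1/(-2027/41*(-8) + 47974) = 1/(16216/41 + 47974) = 1/(1983150/41) = 41/1983150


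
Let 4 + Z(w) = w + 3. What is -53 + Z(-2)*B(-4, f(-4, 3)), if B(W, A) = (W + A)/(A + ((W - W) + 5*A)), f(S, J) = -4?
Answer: -54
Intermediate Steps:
Z(w) = -1 + w (Z(w) = -4 + (w + 3) = -4 + (3 + w) = -1 + w)
B(W, A) = (A + W)/(6*A) (B(W, A) = (A + W)/(A + (0 + 5*A)) = (A + W)/(A + 5*A) = (A + W)/((6*A)) = (A + W)*(1/(6*A)) = (A + W)/(6*A))
-53 + Z(-2)*B(-4, f(-4, 3)) = -53 + (-1 - 2)*((⅙)*(-4 - 4)/(-4)) = -53 - (-1)*(-8)/(2*4) = -53 - 3*⅓ = -53 - 1 = -54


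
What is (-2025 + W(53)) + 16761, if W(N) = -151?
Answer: 14585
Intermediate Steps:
(-2025 + W(53)) + 16761 = (-2025 - 151) + 16761 = -2176 + 16761 = 14585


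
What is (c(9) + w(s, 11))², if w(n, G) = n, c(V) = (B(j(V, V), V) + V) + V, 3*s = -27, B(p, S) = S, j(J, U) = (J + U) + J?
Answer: 324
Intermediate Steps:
j(J, U) = U + 2*J
s = -9 (s = (⅓)*(-27) = -9)
c(V) = 3*V (c(V) = (V + V) + V = 2*V + V = 3*V)
(c(9) + w(s, 11))² = (3*9 - 9)² = (27 - 9)² = 18² = 324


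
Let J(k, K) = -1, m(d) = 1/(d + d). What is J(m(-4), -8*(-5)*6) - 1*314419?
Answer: -314420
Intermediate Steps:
m(d) = 1/(2*d)
J(m(-4), -8*(-5)*6) - 1*314419 = -1 - 1*314419 = -1 - 314419 = -314420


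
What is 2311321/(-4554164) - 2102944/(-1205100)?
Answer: 1697944730429/1372055759100 ≈ 1.2375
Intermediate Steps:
2311321/(-4554164) - 2102944/(-1205100) = 2311321*(-1/4554164) - 2102944*(-1/1205100) = -2311321/4554164 + 525736/301275 = 1697944730429/1372055759100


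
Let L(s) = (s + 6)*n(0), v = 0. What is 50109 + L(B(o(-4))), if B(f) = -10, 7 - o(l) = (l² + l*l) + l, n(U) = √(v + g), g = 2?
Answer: 50109 - 4*√2 ≈ 50103.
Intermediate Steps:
n(U) = √2 (n(U) = √(0 + 2) = √2)
o(l) = 7 - l - 2*l² (o(l) = 7 - ((l² + l*l) + l) = 7 - ((l² + l²) + l) = 7 - (2*l² + l) = 7 - (l + 2*l²) = 7 + (-l - 2*l²) = 7 - l - 2*l²)
L(s) = √2*(6 + s) (L(s) = (s + 6)*√2 = (6 + s)*√2 = √2*(6 + s))
50109 + L(B(o(-4))) = 50109 + √2*(6 - 10) = 50109 + √2*(-4) = 50109 - 4*√2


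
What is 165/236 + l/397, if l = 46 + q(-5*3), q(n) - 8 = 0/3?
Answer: 78249/93692 ≈ 0.83517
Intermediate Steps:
q(n) = 8 (q(n) = 8 + 0/3 = 8 + 0*(1/3) = 8 + 0 = 8)
l = 54 (l = 46 + 8 = 54)
165/236 + l/397 = 165/236 + 54/397 = 78249/93692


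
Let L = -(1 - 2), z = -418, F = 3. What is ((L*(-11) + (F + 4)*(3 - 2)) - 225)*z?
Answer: 95722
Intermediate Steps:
L = 1 (L = -1*(-1) = 1)
((L*(-11) + (F + 4)*(3 - 2)) - 225)*z = ((1*(-11) + (3 + 4)*(3 - 2)) - 225)*(-418) = ((-11 + 7*1) - 225)*(-418) = ((-11 + 7) - 225)*(-418) = (-4 - 225)*(-418) = -229*(-418) = 95722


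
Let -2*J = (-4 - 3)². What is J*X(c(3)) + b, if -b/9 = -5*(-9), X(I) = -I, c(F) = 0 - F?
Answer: -957/2 ≈ -478.50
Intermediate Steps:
c(F) = -F
b = -405 (b = -(-45)*(-9) = -9*45 = -405)
J = -49/2 (J = -(-4 - 3)²/2 = -½*(-7)² = -½*49 = -49/2 ≈ -24.500)
J*X(c(3)) + b = -(-49)*(-1*3)/2 - 405 = -(-49)*(-3)/2 - 405 = -49/2*3 - 405 = -147/2 - 405 = -957/2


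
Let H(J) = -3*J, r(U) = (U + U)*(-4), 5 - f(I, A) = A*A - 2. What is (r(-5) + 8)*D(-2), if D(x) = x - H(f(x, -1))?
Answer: 768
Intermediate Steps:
f(I, A) = 7 - A² (f(I, A) = 5 - (A*A - 2) = 5 - (A² - 2) = 5 - (-2 + A²) = 5 + (2 - A²) = 7 - A²)
r(U) = -8*U (r(U) = (2*U)*(-4) = -8*U)
D(x) = 18 + x (D(x) = x - (-3)*(7 - 1*(-1)²) = x - (-3)*(7 - 1*1) = x - (-3)*(7 - 1) = x - (-3)*6 = x - 1*(-18) = x + 18 = 18 + x)
(r(-5) + 8)*D(-2) = (-8*(-5) + 8)*(18 - 2) = (40 + 8)*16 = 48*16 = 768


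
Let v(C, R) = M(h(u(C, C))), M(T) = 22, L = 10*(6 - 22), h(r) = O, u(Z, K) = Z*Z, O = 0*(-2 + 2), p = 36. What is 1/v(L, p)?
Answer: 1/22 ≈ 0.045455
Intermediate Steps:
O = 0 (O = 0*0 = 0)
u(Z, K) = Z**2
h(r) = 0
L = -160 (L = 10*(-16) = -160)
v(C, R) = 22
1/v(L, p) = 1/22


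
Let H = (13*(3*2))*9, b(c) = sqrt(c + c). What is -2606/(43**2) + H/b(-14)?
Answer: -2606/1849 - 351*I*sqrt(7)/7 ≈ -1.4094 - 132.67*I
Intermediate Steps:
b(c) = sqrt(2)*sqrt(c) (b(c) = sqrt(2*c) = sqrt(2)*sqrt(c))
H = 702 (H = (13*6)*9 = 78*9 = 702)
-2606/(43**2) + H/b(-14) = -2606/(43**2) + 702/((sqrt(2)*sqrt(-14))) = -2606/1849 + 702/((sqrt(2)*(I*sqrt(14)))) = -2606*1/1849 + 702/((2*I*sqrt(7))) = -2606/1849 + 702*(-I*sqrt(7)/14) = -2606/1849 - 351*I*sqrt(7)/7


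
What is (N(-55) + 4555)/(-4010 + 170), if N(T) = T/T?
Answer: -1139/960 ≈ -1.1865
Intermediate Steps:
N(T) = 1
(N(-55) + 4555)/(-4010 + 170) = (1 + 4555)/(-4010 + 170) = 4556/(-3840) = 4556*(-1/3840) = -1139/960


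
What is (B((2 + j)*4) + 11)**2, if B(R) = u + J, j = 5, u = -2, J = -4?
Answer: 25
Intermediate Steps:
B(R) = -6 (B(R) = -2 - 4 = -6)
(B((2 + j)*4) + 11)**2 = (-6 + 11)**2 = 5**2 = 25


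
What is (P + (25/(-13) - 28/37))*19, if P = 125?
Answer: 1117884/481 ≈ 2324.1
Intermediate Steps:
(P + (25/(-13) - 28/37))*19 = (125 + (25/(-13) - 28/37))*19 = (125 + (25*(-1/13) - 28*1/37))*19 = (125 + (-25/13 - 28/37))*19 = (125 - 1289/481)*19 = (58836/481)*19 = 1117884/481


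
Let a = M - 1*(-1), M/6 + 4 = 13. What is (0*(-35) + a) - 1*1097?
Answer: -1042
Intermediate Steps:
M = 54 (M = -24 + 6*13 = -24 + 78 = 54)
a = 55 (a = 54 - 1*(-1) = 54 + 1 = 55)
(0*(-35) + a) - 1*1097 = (0*(-35) + 55) - 1*1097 = (0 + 55) - 1097 = 55 - 1097 = -1042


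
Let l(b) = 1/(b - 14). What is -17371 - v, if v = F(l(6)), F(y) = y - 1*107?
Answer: -138111/8 ≈ -17264.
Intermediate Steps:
l(b) = 1/(-14 + b)
F(y) = -107 + y (F(y) = y - 107 = -107 + y)
v = -857/8 (v = -107 + 1/(-14 + 6) = -107 + 1/(-8) = -107 - ⅛ = -857/8 ≈ -107.13)
-17371 - v = -17371 - 1*(-857/8) = -17371 + 857/8 = -138111/8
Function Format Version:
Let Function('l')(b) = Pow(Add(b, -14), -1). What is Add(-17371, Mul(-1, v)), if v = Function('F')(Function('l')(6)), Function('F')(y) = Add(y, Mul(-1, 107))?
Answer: Rational(-138111, 8) ≈ -17264.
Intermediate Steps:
Function('l')(b) = Pow(Add(-14, b), -1)
Function('F')(y) = Add(-107, y) (Function('F')(y) = Add(y, -107) = Add(-107, y))
v = Rational(-857, 8) (v = Add(-107, Pow(Add(-14, 6), -1)) = Add(-107, Pow(-8, -1)) = Add(-107, Rational(-1, 8)) = Rational(-857, 8) ≈ -107.13)
Add(-17371, Mul(-1, v)) = Add(-17371, Mul(-1, Rational(-857, 8))) = Add(-17371, Rational(857, 8)) = Rational(-138111, 8)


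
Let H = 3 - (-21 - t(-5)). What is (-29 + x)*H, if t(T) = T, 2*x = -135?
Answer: -3667/2 ≈ -1833.5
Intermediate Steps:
x = -135/2 (x = (1/2)*(-135) = -135/2 ≈ -67.500)
H = 19 (H = 3 - (-21 - 1*(-5)) = 3 - (-21 + 5) = 3 - 1*(-16) = 3 + 16 = 19)
(-29 + x)*H = (-29 - 135/2)*19 = -193/2*19 = -3667/2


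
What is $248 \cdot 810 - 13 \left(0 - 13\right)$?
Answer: $201049$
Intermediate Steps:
$248 \cdot 810 - 13 \left(0 - 13\right) = 200880 - -169 = 200880 + 169 = 201049$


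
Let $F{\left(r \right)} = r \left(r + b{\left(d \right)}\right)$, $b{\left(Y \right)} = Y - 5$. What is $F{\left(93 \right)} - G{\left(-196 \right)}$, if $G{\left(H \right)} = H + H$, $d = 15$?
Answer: $9971$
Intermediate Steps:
$b{\left(Y \right)} = -5 + Y$ ($b{\left(Y \right)} = Y - 5 = -5 + Y$)
$F{\left(r \right)} = r \left(10 + r\right)$ ($F{\left(r \right)} = r \left(r + \left(-5 + 15\right)\right) = r \left(r + 10\right) = r \left(10 + r\right)$)
$G{\left(H \right)} = 2 H$
$F{\left(93 \right)} - G{\left(-196 \right)} = 93 \left(10 + 93\right) - 2 \left(-196\right) = 93 \cdot 103 - -392 = 9579 + 392 = 9971$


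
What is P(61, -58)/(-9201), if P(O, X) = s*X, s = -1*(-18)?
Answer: 348/3067 ≈ 0.11347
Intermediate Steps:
s = 18
P(O, X) = 18*X
P(61, -58)/(-9201) = (18*(-58))/(-9201) = -1044*(-1/9201) = 348/3067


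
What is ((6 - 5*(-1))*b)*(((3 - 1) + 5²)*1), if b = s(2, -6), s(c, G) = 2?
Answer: 594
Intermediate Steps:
b = 2
((6 - 5*(-1))*b)*(((3 - 1) + 5²)*1) = ((6 - 5*(-1))*2)*(((3 - 1) + 5²)*1) = ((6 + 5)*2)*((2 + 25)*1) = (11*2)*(27*1) = 22*27 = 594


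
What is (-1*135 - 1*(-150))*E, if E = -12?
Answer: -180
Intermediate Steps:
(-1*135 - 1*(-150))*E = (-1*135 - 1*(-150))*(-12) = (-135 + 150)*(-12) = 15*(-12) = -180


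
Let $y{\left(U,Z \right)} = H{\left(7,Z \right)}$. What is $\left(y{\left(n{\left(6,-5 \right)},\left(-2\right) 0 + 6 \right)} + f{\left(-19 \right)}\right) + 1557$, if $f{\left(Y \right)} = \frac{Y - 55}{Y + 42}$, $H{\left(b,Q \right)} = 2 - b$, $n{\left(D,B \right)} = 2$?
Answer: $\frac{35622}{23} \approx 1548.8$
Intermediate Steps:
$f{\left(Y \right)} = \frac{-55 + Y}{42 + Y}$
$y{\left(U,Z \right)} = -5$ ($y{\left(U,Z \right)} = 2 - 7 = -5$)
$\left(y{\left(n{\left(6,-5 \right)},\left(-2\right) 0 + 6 \right)} + f{\left(-19 \right)}\right) + 1557 = \left(-5 + \frac{-55 - 19}{42 - 19}\right) + 1557 = \left(-5 + \frac{1}{23} \left(-74\right)\right) + 1557 = \left(-5 - \frac{74}{23}\right) + 1557 = - \frac{189}{23} + 1557 = \frac{35622}{23}$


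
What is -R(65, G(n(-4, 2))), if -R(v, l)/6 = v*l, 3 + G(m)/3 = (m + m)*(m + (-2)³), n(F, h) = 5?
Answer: -38610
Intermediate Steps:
G(m) = -9 + 6*m*(-8 + m) (G(m) = -9 + 3*((m + m)*(m + (-2)³)) = -9 + 3*((2*m)*(m - 8)) = -9 + 3*((2*m)*(-8 + m)) = -9 + 3*(2*m*(-8 + m)) = -9 + 6*m*(-8 + m))
R(v, l) = -6*l*v (R(v, l) = -6*v*l = -6*l*v)
-R(65, G(n(-4, 2))) = -(-6)*(-9 - 48*5 + 6*5²)*65 = -(-6)*(-9 - 240 + 6*25)*65 = -(-6)*(-9 - 240 + 150)*65 = -(-6)*(-99)*65 = -1*38610 = -38610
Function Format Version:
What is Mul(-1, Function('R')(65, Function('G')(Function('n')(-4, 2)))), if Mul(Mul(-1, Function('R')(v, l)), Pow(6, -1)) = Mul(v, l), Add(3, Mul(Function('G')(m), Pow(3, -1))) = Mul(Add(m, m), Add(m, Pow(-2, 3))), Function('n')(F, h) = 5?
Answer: -38610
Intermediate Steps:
Function('G')(m) = Add(-9, Mul(6, m, Add(-8, m))) (Function('G')(m) = Add(-9, Mul(3, Mul(Add(m, m), Add(m, Pow(-2, 3))))) = Add(-9, Mul(3, Mul(Mul(2, m), Add(m, -8)))) = Add(-9, Mul(3, Mul(Mul(2, m), Add(-8, m)))) = Add(-9, Mul(3, Mul(2, m, Add(-8, m)))) = Add(-9, Mul(6, m, Add(-8, m))))
Function('R')(v, l) = Mul(-6, l, v) (Function('R')(v, l) = Mul(-6, Mul(v, l)) = Mul(-6, Mul(l, v)) = Mul(-6, l, v))
Mul(-1, Function('R')(65, Function('G')(Function('n')(-4, 2)))) = Mul(-1, Mul(-6, Add(-9, Mul(-48, 5), Mul(6, Pow(5, 2))), 65)) = Mul(-1, Mul(-6, Add(-9, -240, Mul(6, 25)), 65)) = Mul(-1, Mul(-6, Add(-9, -240, 150), 65)) = Mul(-1, Mul(-6, -99, 65)) = Mul(-1, 38610) = -38610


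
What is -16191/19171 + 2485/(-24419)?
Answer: -443007964/468136649 ≈ -0.94632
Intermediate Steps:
-16191/19171 + 2485/(-24419) = -16191*1/19171 + 2485*(-1/24419) = -16191/19171 - 2485/24419 = -443007964/468136649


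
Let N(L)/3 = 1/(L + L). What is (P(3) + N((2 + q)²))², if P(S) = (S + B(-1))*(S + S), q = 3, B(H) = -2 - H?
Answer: 363609/2500 ≈ 145.44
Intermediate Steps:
N(L) = 3/(2*L) (N(L) = 3/(L + L) = 3/((2*L)) = 3*(1/(2*L)) = 3/(2*L))
P(S) = 2*S*(-1 + S) (P(S) = (S + (-2 - 1*(-1)))*(S + S) = (S + (-2 + 1))*(2*S) = (S - 1)*(2*S) = (-1 + S)*(2*S) = 2*S*(-1 + S))
(P(3) + N((2 + q)²))² = (2*3*(-1 + 3) + 3/(2*((2 + 3)²)))² = (2*3*2 + 3/(2*(5²)))² = (12 + (3/2)/25)² = (12 + (3/2)*(1/25))² = (12 + 3/50)² = (603/50)² = 363609/2500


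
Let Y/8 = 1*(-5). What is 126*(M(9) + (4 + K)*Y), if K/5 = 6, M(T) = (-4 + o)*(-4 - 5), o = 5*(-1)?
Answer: -161154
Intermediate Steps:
o = -5
Y = -40 (Y = 8*(1*(-5)) = 8*(-5) = -40)
M(T) = 81 (M(T) = (-4 - 5)*(-4 - 5) = -9*(-9) = 81)
K = 30 (K = 5*6 = 30)
126*(M(9) + (4 + K)*Y) = 126*(81 + (4 + 30)*(-40)) = 126*(81 + 34*(-40)) = 126*(81 - 1360) = 126*(-1279) = -161154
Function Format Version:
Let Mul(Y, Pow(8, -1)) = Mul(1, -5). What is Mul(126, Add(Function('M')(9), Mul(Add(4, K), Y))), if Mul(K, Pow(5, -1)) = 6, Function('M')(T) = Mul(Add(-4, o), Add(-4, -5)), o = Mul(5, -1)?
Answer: -161154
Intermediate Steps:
o = -5
Y = -40 (Y = Mul(8, Mul(1, -5)) = Mul(8, -5) = -40)
Function('M')(T) = 81 (Function('M')(T) = Mul(Add(-4, -5), Add(-4, -5)) = Mul(-9, -9) = 81)
K = 30 (K = Mul(5, 6) = 30)
Mul(126, Add(Function('M')(9), Mul(Add(4, K), Y))) = Mul(126, Add(81, Mul(Add(4, 30), -40))) = Mul(126, Add(81, Mul(34, -40))) = Mul(126, Add(81, -1360)) = Mul(126, -1279) = -161154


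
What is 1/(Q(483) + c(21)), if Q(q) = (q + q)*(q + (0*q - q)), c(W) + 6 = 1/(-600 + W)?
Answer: -579/3475 ≈ -0.16662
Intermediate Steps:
c(W) = -6 + 1/(-600 + W)
Q(q) = 0 (Q(q) = (2*q)*(q + (0 - q)) = (2*q)*(q - q) = (2*q)*0 = 0)
1/(Q(483) + c(21)) = 1/(0 + (3601 - 6*21)/(-600 + 21)) = 1/(0 + (3601 - 126)/(-579)) = 1/(0 - 1/579*3475) = 1/(0 - 3475/579) = 1/(-3475/579) = -579/3475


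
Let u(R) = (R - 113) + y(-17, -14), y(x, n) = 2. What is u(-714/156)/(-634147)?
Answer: 3005/16487822 ≈ 0.00018226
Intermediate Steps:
u(R) = -111 + R (u(R) = (R - 113) + 2 = (-113 + R) + 2 = -111 + R)
u(-714/156)/(-634147) = (-111 - 714/156)/(-634147) = (-111 - 714*1/156)*(-1/634147) = (-111 - 119/26)*(-1/634147) = -3005/26*(-1/634147) = 3005/16487822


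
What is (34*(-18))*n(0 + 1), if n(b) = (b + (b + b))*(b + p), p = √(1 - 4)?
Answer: -1836 - 1836*I*√3 ≈ -1836.0 - 3180.0*I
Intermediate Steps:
p = I*√3 (p = √(-3) = I*√3 ≈ 1.732*I)
n(b) = 3*b*(b + I*√3) (n(b) = (b + (b + b))*(b + I*√3) = (b + 2*b)*(b + I*√3) = (3*b)*(b + I*√3) = 3*b*(b + I*√3))
(34*(-18))*n(0 + 1) = (34*(-18))*(3*(0 + 1)*((0 + 1) + I*√3)) = -1836*(1 + I*√3) = -612*(3 + 3*I*√3) = -1836 - 1836*I*√3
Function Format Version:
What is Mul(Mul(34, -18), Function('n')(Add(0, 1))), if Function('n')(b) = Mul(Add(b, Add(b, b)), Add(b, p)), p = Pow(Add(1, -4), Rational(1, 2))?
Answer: Add(-1836, Mul(-1836, I, Pow(3, Rational(1, 2)))) ≈ Add(-1836.0, Mul(-3180.0, I))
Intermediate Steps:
p = Mul(I, Pow(3, Rational(1, 2))) (p = Pow(-3, Rational(1, 2)) = Mul(I, Pow(3, Rational(1, 2))) ≈ Mul(1.7320, I))
Function('n')(b) = Mul(3, b, Add(b, Mul(I, Pow(3, Rational(1, 2))))) (Function('n')(b) = Mul(Add(b, Add(b, b)), Add(b, Mul(I, Pow(3, Rational(1, 2))))) = Mul(Add(b, Mul(2, b)), Add(b, Mul(I, Pow(3, Rational(1, 2))))) = Mul(Mul(3, b), Add(b, Mul(I, Pow(3, Rational(1, 2))))) = Mul(3, b, Add(b, Mul(I, Pow(3, Rational(1, 2))))))
Mul(Mul(34, -18), Function('n')(Add(0, 1))) = Mul(Mul(34, -18), Mul(3, Add(0, 1), Add(Add(0, 1), Mul(I, Pow(3, Rational(1, 2)))))) = Mul(-612, Mul(3, 1, Add(1, Mul(I, Pow(3, Rational(1, 2)))))) = Mul(-612, Add(3, Mul(3, I, Pow(3, Rational(1, 2))))) = Add(-1836, Mul(-1836, I, Pow(3, Rational(1, 2))))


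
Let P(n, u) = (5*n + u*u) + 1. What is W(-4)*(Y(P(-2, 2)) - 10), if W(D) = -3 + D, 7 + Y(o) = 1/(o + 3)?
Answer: 245/2 ≈ 122.50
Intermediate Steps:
P(n, u) = 1 + u² + 5*n (P(n, u) = (5*n + u²) + 1 = (u² + 5*n) + 1 = 1 + u² + 5*n)
Y(o) = -7 + 1/(3 + o) (Y(o) = -7 + 1/(o + 3) = -7 + 1/(3 + o))
W(-4)*(Y(P(-2, 2)) - 10) = (-3 - 4)*((-20 - 7*(1 + 2² + 5*(-2)))/(3 + (1 + 2² + 5*(-2))) - 10) = -7*((-20 - 7*(1 + 4 - 10))/(3 + (1 + 4 - 10)) - 10) = -7*((-20 - 7*(-5))/(3 - 5) - 10) = -7*((-20 + 35)/(-2) - 10) = -7*(-½*15 - 10) = -7*(-15/2 - 10) = -7*(-35/2) = 245/2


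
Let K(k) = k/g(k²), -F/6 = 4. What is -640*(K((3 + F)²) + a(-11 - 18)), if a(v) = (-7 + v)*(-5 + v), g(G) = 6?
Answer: -830400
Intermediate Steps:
F = -24 (F = -6*4 = -24)
K(k) = k/6
-640*(K((3 + F)²) + a(-11 - 18)) = -640*((3 - 24)²/6 + (35 + (-11 - 18)² - 12*(-11 - 18))) = -640*((⅙)*(-21)² + (35 + (-29)² - 12*(-29))) = -640*((⅙)*441 + (35 + 841 + 348)) = -640*(147/2 + 1224) = -640*2595/2 = -830400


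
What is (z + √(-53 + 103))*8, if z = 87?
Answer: 696 + 40*√2 ≈ 752.57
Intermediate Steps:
(z + √(-53 + 103))*8 = (87 + √(-53 + 103))*8 = (87 + √50)*8 = (87 + 5*√2)*8 = 696 + 40*√2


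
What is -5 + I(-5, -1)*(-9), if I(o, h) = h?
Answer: 4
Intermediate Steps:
-5 + I(-5, -1)*(-9) = -5 - 1*(-9) = -5 + 9 = 4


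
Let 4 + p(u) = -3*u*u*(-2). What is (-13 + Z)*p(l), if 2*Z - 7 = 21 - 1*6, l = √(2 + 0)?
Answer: -16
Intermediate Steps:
l = √2 ≈ 1.4142
p(u) = -4 + 6*u² (p(u) = -4 - 3*u*u*(-2) = -4 - 3*u²*(-2) = -4 + 6*u²)
Z = 11 (Z = 7/2 + (21 - 1*6)/2 = 7/2 + (21 - 6)/2 = 7/2 + (½)*15 = 7/2 + 15/2 = 11)
(-13 + Z)*p(l) = (-13 + 11)*(-4 + 6*(√2)²) = -2*(-4 + 6*2) = -2*(-4 + 12) = -2*8 = -16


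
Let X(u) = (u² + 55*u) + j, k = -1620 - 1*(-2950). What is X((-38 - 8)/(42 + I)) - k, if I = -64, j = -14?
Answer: -148180/121 ≈ -1224.6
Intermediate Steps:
k = 1330 (k = -1620 + 2950 = 1330)
X(u) = -14 + u² + 55*u (X(u) = (u² + 55*u) - 14 = -14 + u² + 55*u)
X((-38 - 8)/(42 + I)) - k = (-14 + ((-38 - 8)/(42 - 64))² + 55*((-38 - 8)/(42 - 64))) - 1*1330 = (-14 + (-46/(-22))² + 55*(-46/(-22))) - 1330 = (-14 + (-46*(-1/22))² + 55*(-46*(-1/22))) - 1330 = (-14 + (23/11)² + 55*(23/11)) - 1330 = (-14 + 529/121 + 115) - 1330 = 12750/121 - 1330 = -148180/121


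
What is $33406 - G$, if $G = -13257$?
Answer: $46663$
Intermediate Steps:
$33406 - G = 33406 - -13257 = 33406 + 13257 = 46663$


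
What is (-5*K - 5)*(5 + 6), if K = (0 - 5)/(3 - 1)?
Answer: 165/2 ≈ 82.500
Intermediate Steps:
K = -5/2 ≈ -2.5000
(-5*K - 5)*(5 + 6) = (-5*(-5/2) - 5)*(5 + 6) = (25/2 - 5)*11 = (15/2)*11 = 165/2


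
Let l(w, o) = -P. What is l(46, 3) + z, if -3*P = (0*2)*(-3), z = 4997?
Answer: 4997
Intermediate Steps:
P = 0 (P = -0*2*(-3)/3 = -0*(-3) = -⅓*0 = 0)
l(w, o) = 0 (l(w, o) = -1*0 = 0)
l(46, 3) + z = 0 + 4997 = 4997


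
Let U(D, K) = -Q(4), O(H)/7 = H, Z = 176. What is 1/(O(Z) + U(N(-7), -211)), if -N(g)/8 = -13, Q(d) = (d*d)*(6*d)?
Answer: 1/848 ≈ 0.0011792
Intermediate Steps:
Q(d) = 6*d³ (Q(d) = d²*(6*d) = 6*d³)
O(H) = 7*H
N(g) = 104 (N(g) = -8*(-13) = 104)
U(D, K) = -384 (U(D, K) = -6*4³ = -6*64 = -1*384 = -384)
1/(O(Z) + U(N(-7), -211)) = 1/(7*176 - 384) = 1/(1232 - 384) = 1/848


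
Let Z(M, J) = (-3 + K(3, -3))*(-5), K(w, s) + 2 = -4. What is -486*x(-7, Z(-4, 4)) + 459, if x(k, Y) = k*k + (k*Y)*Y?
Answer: 6865695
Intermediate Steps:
K(w, s) = -6 (K(w, s) = -2 - 4 = -6)
Z(M, J) = 45 (Z(M, J) = (-3 - 6)*(-5) = -9*(-5) = 45)
x(k, Y) = k**2 + k*Y**2 (x(k, Y) = k**2 + (Y*k)*Y = k**2 + k*Y**2)
-486*x(-7, Z(-4, 4)) + 459 = -(-3402)*(-7 + 45**2) + 459 = -(-3402)*(-7 + 2025) + 459 = -(-3402)*2018 + 459 = -486*(-14126) + 459 = 6865236 + 459 = 6865695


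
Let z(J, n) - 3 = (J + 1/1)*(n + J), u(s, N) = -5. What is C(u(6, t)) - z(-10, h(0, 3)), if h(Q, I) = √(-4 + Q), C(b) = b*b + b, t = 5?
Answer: -73 + 18*I ≈ -73.0 + 18.0*I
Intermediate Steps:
C(b) = b + b² (C(b) = b² + b = b + b²)
z(J, n) = 3 + (1 + J)*(J + n) (z(J, n) = 3 + (J + 1/1)*(n + J) = 3 + (J + 1)*(J + n) = 3 + (1 + J)*(J + n))
C(u(6, t)) - z(-10, h(0, 3)) = -5*(1 - 5) - (3 - 10 + √(-4 + 0) + (-10)² - 10*√(-4 + 0)) = -5*(-4) - (3 - 10 + √(-4) + 100 - 20*I) = 20 - (3 - 10 + 2*I + 100 - 20*I) = 20 - (93 - 18*I) = 20 + (-93 + 18*I) = -73 + 18*I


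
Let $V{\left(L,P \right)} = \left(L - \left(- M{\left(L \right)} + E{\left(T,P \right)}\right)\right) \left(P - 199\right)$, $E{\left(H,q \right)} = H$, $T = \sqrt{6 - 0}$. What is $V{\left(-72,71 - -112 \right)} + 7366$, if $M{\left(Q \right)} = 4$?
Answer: $8454 + 16 \sqrt{6} \approx 8493.2$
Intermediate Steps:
$T = \sqrt{6}$ ($T = \sqrt{6 + \left(-1 + 1\right)} = \sqrt{6 + 0} = \sqrt{6} \approx 2.4495$)
$V{\left(L,P \right)} = \left(-199 + P\right) \left(4 + L - \sqrt{6}\right)$ ($V{\left(L,P \right)} = \left(L + \left(4 - \sqrt{6}\right)\right) \left(P - 199\right) = \left(4 + L - \sqrt{6}\right) \left(-199 + P\right) = \left(-199 + P\right) \left(4 + L - \sqrt{6}\right)$)
$V{\left(-72,71 - -112 \right)} + 7366 = \left(-796 - -14328 + 4 \left(71 - -112\right) + 199 \sqrt{6} - 72 \left(71 - -112\right) - \left(71 - -112\right) \sqrt{6}\right) + 7366 = \left(-796 + 14328 + 4 \left(71 + 112\right) + 199 \sqrt{6} - 72 \left(71 + 112\right) - \left(71 + 112\right) \sqrt{6}\right) + 7366 = \left(-796 + 14328 + 4 \cdot 183 + 199 \sqrt{6} - 13176 - 183 \sqrt{6}\right) + 7366 = \left(-796 + 14328 + 732 + 199 \sqrt{6} - 13176 - 183 \sqrt{6}\right) + 7366 = \left(1088 + 16 \sqrt{6}\right) + 7366 = 8454 + 16 \sqrt{6}$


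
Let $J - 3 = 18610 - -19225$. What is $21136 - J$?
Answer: $-16702$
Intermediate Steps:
$J = 37838$ ($J = 3 + \left(18610 - -19225\right) = 3 + \left(18610 + 19225\right) = 3 + 37835 = 37838$)
$21136 - J = 21136 - 37838 = -16702$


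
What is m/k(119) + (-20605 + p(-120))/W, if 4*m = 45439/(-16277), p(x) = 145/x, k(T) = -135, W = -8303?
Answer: 362994393319/145959765480 ≈ 2.4869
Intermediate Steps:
m = -45439/65108 (m = (45439/(-16277))/4 = (45439*(-1/16277))/4 = (1/4)*(-45439/16277) = -45439/65108 ≈ -0.69790)
m/k(119) + (-20605 + p(-120))/W = -45439/65108/(-135) + (-20605 + 145/(-120))/(-8303) = -45439/65108*(-1/135) + (-20605 + 145*(-1/120))*(-1/8303) = 45439/8789580 + (-20605 - 29/24)*(-1/8303) = 45439/8789580 - 494549/24*(-1/8303) = 45439/8789580 + 494549/199272 = 362994393319/145959765480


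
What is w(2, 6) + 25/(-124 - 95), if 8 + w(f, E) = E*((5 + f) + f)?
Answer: 10049/219 ≈ 45.886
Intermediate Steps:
w(f, E) = -8 + E*(5 + 2*f) (w(f, E) = -8 + E*((5 + f) + f) = -8 + E*(5 + 2*f))
w(2, 6) + 25/(-124 - 95) = (-8 + 5*6 + 2*6*2) + 25/(-124 - 95) = (-8 + 30 + 24) + 25/(-219) = 46 + 25*(-1/219) = 46 - 25/219 = 10049/219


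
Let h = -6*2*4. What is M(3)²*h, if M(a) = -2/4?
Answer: -12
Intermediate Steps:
M(a) = -½ (M(a) = -2*¼ = -½)
h = -48 (h = -12*4 = -48)
M(3)²*h = (-½)²*(-48) = (¼)*(-48) = -12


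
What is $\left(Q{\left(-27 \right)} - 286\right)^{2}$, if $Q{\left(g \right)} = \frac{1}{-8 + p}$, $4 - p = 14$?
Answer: $\frac{26512201}{324} \approx 81828.0$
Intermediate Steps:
$p = -10$ ($p = 4 - 14 = -10$)
$Q{\left(g \right)} = - \frac{1}{18}$ ($Q{\left(g \right)} = \frac{1}{-8 - 10} = \frac{1}{-18} = - \frac{1}{18}$)
$\left(Q{\left(-27 \right)} - 286\right)^{2} = \left(- \frac{1}{18} - 286\right)^{2} = \left(- \frac{5149}{18}\right)^{2} = \frac{26512201}{324}$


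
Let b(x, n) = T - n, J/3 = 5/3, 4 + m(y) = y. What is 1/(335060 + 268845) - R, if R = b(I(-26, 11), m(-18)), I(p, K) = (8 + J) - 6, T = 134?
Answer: -94209179/603905 ≈ -156.00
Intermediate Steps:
m(y) = -4 + y
J = 5 (J = 3*(5/3) = 5)
I(p, K) = 7 (I(p, K) = (8 + 5) - 6 = 13 - 6 = 7)
b(x, n) = 134 - n
R = 156 (R = 134 - (-4 - 18) = 134 - 1*(-22) = 134 + 22 = 156)
1/(335060 + 268845) - R = 1/(335060 + 268845) - 1*156 = 1/603905 - 156 = -94209179/603905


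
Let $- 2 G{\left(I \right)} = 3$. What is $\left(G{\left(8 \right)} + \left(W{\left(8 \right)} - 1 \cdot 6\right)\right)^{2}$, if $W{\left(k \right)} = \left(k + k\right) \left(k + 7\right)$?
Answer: $\frac{216225}{4} \approx 54056.0$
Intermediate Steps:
$G{\left(I \right)} = - \frac{3}{2}$ ($G{\left(I \right)} = \left(- \frac{1}{2}\right) 3 = - \frac{3}{2}$)
$W{\left(k \right)} = 2 k \left(7 + k\right)$
$\left(G{\left(8 \right)} + \left(W{\left(8 \right)} - 1 \cdot 6\right)\right)^{2} = \left(- \frac{3}{2} + \left(2 \cdot 8 \left(7 + 8\right) - 1 \cdot 6\right)\right)^{2} = \left(- \frac{3}{2} + \left(2 \cdot 8 \cdot 15 - 6\right)\right)^{2} = \left(- \frac{3}{2} + \left(240 - 6\right)\right)^{2} = \left(- \frac{3}{2} + 234\right)^{2} = \left(\frac{465}{2}\right)^{2} = \frac{216225}{4}$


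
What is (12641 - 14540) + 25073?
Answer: 23174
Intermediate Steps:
(12641 - 14540) + 25073 = -1899 + 25073 = 23174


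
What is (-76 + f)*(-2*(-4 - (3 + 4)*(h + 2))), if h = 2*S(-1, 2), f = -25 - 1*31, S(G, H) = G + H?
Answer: -8448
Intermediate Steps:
f = -56 (f = -25 - 31 = -56)
h = 2 (h = 2*(-1 + 2) = 2*1 = 2)
(-76 + f)*(-2*(-4 - (3 + 4)*(h + 2))) = (-76 - 56)*(-2*(-4 - (3 + 4)*(2 + 2))) = -(-264)*(-4 - 7*4) = -(-264)*(-4 - 1*28) = -(-264)*(-4 - 28) = -(-264)*(-32) = -132*64 = -8448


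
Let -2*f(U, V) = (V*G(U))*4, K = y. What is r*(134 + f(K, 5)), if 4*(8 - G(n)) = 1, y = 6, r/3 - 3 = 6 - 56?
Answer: -15933/2 ≈ -7966.5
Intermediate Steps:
r = -141 (r = 9 + 3*(6 - 56) = 9 + 3*(-50) = 9 - 150 = -141)
G(n) = 31/4 (G(n) = 8 - 1/4*1 = 8 - 1/4 = 31/4)
K = 6
f(U, V) = -31*V/2 (f(U, V) = -V*(31/4)*4/2 = -31*V/4*4/2 = -31*V/2)
r*(134 + f(K, 5)) = -141*(134 - 31/2*5) = -141*(134 - 155/2) = -141*113/2 = -15933/2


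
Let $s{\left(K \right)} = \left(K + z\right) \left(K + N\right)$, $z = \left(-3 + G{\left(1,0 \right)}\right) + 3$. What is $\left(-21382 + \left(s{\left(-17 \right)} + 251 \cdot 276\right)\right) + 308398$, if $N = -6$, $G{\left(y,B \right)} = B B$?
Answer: $356683$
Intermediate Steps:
$G{\left(y,B \right)} = B^{2}$
$z = 0$ ($z = \left(-3 + 0^{2}\right) + 3 = \left(-3 + 0\right) + 3 = -3 + 3 = 0$)
$s{\left(K \right)} = K \left(-6 + K\right)$ ($s{\left(K \right)} = \left(K + 0\right) \left(K - 6\right) = K \left(-6 + K\right)$)
$\left(-21382 + \left(s{\left(-17 \right)} + 251 \cdot 276\right)\right) + 308398 = \left(-21382 + \left(- 17 \left(-6 - 17\right) + 251 \cdot 276\right)\right) + 308398 = \left(-21382 + \left(\left(-17\right) \left(-23\right) + 69276\right)\right) + 308398 = \left(-21382 + \left(391 + 69276\right)\right) + 308398 = \left(-21382 + 69667\right) + 308398 = 48285 + 308398 = 356683$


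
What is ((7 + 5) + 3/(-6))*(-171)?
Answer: -3933/2 ≈ -1966.5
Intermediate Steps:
((7 + 5) + 3/(-6))*(-171) = (12 + 3*(-⅙))*(-171) = (12 - ½)*(-171) = (23/2)*(-171) = -3933/2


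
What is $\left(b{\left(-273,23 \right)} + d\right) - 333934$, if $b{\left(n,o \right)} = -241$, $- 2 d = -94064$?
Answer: $-287143$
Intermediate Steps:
$d = 47032$ ($d = \left(- \frac{1}{2}\right) \left(-94064\right) = 47032$)
$\left(b{\left(-273,23 \right)} + d\right) - 333934 = \left(-241 + 47032\right) - 333934 = 46791 - 333934 = -287143$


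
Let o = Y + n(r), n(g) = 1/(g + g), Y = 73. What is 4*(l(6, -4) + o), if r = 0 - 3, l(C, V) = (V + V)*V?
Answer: 1258/3 ≈ 419.33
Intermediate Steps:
l(C, V) = 2*V² (l(C, V) = (2*V)*V = 2*V²)
r = -3
n(g) = 1/(2*g)
o = 437/6 (o = 73 + (½)/(-3) = 73 + (½)*(-⅓) = 73 - ⅙ = 437/6 ≈ 72.833)
4*(l(6, -4) + o) = 4*(2*(-4)² + 437/6) = 4*(2*16 + 437/6) = 4*(32 + 437/6) = 4*(629/6) = 1258/3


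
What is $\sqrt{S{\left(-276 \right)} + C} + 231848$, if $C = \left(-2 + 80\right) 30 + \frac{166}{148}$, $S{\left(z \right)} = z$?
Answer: $231848 + \frac{\sqrt{11308606}}{74} \approx 2.3189 \cdot 10^{5}$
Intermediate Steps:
$C = \frac{173243}{74}$ ($C = 78 \cdot 30 + 166 \cdot \frac{1}{148} = 2340 + \frac{83}{74} = \frac{173243}{74} \approx 2341.1$)
$\sqrt{S{\left(-276 \right)} + C} + 231848 = \sqrt{-276 + \frac{173243}{74}} + 231848 = \sqrt{\frac{152819}{74}} + 231848 = \frac{\sqrt{11308606}}{74} + 231848 = 231848 + \frac{\sqrt{11308606}}{74}$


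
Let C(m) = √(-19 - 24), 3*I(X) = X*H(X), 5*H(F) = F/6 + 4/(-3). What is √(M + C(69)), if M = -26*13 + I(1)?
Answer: √(-304270 + 900*I*√43)/30 ≈ 0.17831 + 18.388*I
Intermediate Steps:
H(F) = -4/15 + F/30 (H(F) = (F/6 + 4/(-3))/5 = (F*(⅙) + 4*(-⅓))/5 = (F/6 - 4/3)/5 = (-4/3 + F/6)/5 = -4/15 + F/30)
I(X) = X*(-4/15 + X/30)/3 (I(X) = (X*(-4/15 + X/30))/3 = X*(-4/15 + X/30)/3)
C(m) = I*√43 (C(m) = √(-43) = I*√43)
M = -30427/90 (M = -26*13 + (1/90)*1*(-8 + 1) = -338 + (1/90)*1*(-7) = -338 - 7/90 = -30427/90 ≈ -338.08)
√(M + C(69)) = √(-30427/90 + I*√43)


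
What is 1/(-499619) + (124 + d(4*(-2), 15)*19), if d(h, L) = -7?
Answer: -4496572/499619 ≈ -9.0000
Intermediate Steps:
1/(-499619) + (124 + d(4*(-2), 15)*19) = 1/(-499619) + (124 - 7*19) = -1/499619 + (124 - 133) = -1/499619 - 9 = -4496572/499619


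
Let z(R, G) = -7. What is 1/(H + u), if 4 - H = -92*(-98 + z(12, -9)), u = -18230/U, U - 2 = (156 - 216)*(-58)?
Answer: -1741/16820211 ≈ -0.00010351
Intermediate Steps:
U = 3482 (U = 2 + (156 - 216)*(-58) = 2 - 60*(-58) = 2 + 3480 = 3482)
u = -9115/1741 (u = -18230/3482 = -18230*1/3482 = -9115/1741 ≈ -5.2355)
H = -9656 (H = 4 - (-92)*(-98 - 7) = 4 - (-92)*(-105) = 4 - 1*9660 = 4 - 9660 = -9656)
1/(H + u) = 1/(-9656 - 9115/1741) = 1/(-16820211/1741) = -1741/16820211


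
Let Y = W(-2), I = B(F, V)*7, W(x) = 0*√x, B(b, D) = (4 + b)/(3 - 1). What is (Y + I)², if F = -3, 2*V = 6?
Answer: 49/4 ≈ 12.250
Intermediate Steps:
V = 3 (V = (½)*6 = 3)
B(b, D) = 2 + b/2 (B(b, D) = (4 + b)/2 = (4 + b)*(½) = 2 + b/2)
W(x) = 0
I = 7/2 (I = (2 + (½)*(-3))*7 = (2 - 3/2)*7 = (½)*7 = 7/2 ≈ 3.5000)
Y = 0
(Y + I)² = (0 + 7/2)² = (7/2)² = 49/4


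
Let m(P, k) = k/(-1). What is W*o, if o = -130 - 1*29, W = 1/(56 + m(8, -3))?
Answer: -159/59 ≈ -2.6949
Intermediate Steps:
m(P, k) = -k (m(P, k) = k*(-1) = -k)
W = 1/59 (W = 1/(56 - 1*(-3)) = 1/(56 + 3) = 1/59 ≈ 0.016949)
o = -159 (o = -130 - 29 = -159)
W*o = (1/59)*(-159) = -159/59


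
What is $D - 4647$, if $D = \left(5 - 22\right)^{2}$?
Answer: $-4358$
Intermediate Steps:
$D = 289$ ($D = \left(-17\right)^{2} = 289$)
$D - 4647 = 289 - 4647 = -4358$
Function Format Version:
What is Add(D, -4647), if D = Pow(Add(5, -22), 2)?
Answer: -4358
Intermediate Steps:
D = 289 (D = Pow(-17, 2) = 289)
Add(D, -4647) = Add(289, -4647) = -4358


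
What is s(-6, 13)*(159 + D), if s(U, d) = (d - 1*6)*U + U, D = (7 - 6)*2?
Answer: -7728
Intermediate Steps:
D = 2 (D = 1*2 = 2)
s(U, d) = U + U*(-6 + d) (s(U, d) = (d - 6)*U + U = (-6 + d)*U + U = U*(-6 + d) + U = U + U*(-6 + d))
s(-6, 13)*(159 + D) = (-6*(-5 + 13))*(159 + 2) = -6*8*161 = -48*161 = -7728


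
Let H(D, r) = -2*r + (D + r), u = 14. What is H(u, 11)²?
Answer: 9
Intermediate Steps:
H(D, r) = D - r
H(u, 11)² = (14 - 1*11)² = (14 - 11)² = 3² = 9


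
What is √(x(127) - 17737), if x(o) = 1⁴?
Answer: 2*I*√4434 ≈ 133.18*I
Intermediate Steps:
x(o) = 1
√(x(127) - 17737) = √(1 - 17737) = √(-17736) = 2*I*√4434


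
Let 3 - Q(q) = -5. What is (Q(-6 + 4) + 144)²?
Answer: 23104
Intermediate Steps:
Q(q) = 8 (Q(q) = 3 - 1*(-5) = 3 + 5 = 8)
(Q(-6 + 4) + 144)² = (8 + 144)² = 152² = 23104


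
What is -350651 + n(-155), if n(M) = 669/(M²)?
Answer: -8424389606/24025 ≈ -3.5065e+5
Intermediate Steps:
n(M) = 669/M²
-350651 + n(-155) = -350651 + 669/(-155)² = -350651 + 669*(1/24025) = -350651 + 669/24025 = -8424389606/24025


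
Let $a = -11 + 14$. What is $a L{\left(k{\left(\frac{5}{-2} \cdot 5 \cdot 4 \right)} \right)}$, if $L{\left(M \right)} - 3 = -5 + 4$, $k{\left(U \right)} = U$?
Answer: $6$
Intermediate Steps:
$a = 3$
$L{\left(M \right)} = 2$ ($L{\left(M \right)} = 3 + \left(-5 + 4\right) = 3 - 1 = 2$)
$a L{\left(k{\left(\frac{5}{-2} \cdot 5 \cdot 4 \right)} \right)} = 3 \cdot 2 = 6$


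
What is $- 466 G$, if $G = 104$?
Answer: $-48464$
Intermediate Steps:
$- 466 G = \left(-466\right) 104 = -48464$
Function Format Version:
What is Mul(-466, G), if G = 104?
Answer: -48464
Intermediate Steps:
Mul(-466, G) = Mul(-466, 104) = -48464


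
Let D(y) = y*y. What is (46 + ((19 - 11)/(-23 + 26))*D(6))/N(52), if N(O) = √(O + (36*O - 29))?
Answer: 142*√1895/1895 ≈ 3.2620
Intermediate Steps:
D(y) = y²
N(O) = √(-29 + 37*O) (N(O) = √(O + (-29 + 36*O)) = √(-29 + 37*O))
(46 + ((19 - 11)/(-23 + 26))*D(6))/N(52) = (46 + ((19 - 11)/(-23 + 26))*6²)/(√(-29 + 37*52)) = (46 + (8/3)*36)/(√(-29 + 1924)) = (46 + (8*(⅓))*36)/(√1895) = (46 + (8/3)*36)*(√1895/1895) = (46 + 96)*(√1895/1895) = 142*(√1895/1895) = 142*√1895/1895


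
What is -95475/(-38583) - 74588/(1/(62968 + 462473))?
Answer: -504043081502363/12861 ≈ -3.9192e+10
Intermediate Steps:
-95475/(-38583) - 74588/(1/(62968 + 462473)) = -95475*(-1/38583) - 74588/(1/525441) = 31825/12861 - 74588/1/525441 = 31825/12861 - 74588*525441 = 31825/12861 - 39191593308 = -504043081502363/12861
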